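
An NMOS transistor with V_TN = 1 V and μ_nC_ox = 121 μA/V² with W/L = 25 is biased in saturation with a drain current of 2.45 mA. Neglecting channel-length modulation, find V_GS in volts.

k_n = μ_nC_ox · (W/L) = 3.025 mA/V².
In saturation I_D = ½ k_n (V_GS − V_TN)², so V_GS − V_TN = √(2 I_D / k_n) = √(2 × 2.45 / 3.025) = 1.27 V.
V_GS = 1 + 1.27 = 2.27 V.

V_GS = 2.27 V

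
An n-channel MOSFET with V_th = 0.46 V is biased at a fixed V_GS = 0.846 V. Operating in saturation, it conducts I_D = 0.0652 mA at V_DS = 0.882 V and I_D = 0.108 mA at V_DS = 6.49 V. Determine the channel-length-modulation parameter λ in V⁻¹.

With V_GS fixed, I_D ∝ (1 + λ V_DS) in saturation, so I_D2/I_D1 = (1 + λ V_DS2)/(1 + λ V_DS1).
0.108/0.0652 = 1.656 = (1 + 6.49 λ)/(1 + 0.882 λ).
Solving: λ (I_D1 V_DS2 − I_D2 V_DS1) = I_D2 − I_D1, so λ = (0.108 − 0.0652) / (0.0652 × 6.49 − 0.108 × 0.882) = 0.0428 / 0.328 = 0.131 V⁻¹.

λ = 0.131 V⁻¹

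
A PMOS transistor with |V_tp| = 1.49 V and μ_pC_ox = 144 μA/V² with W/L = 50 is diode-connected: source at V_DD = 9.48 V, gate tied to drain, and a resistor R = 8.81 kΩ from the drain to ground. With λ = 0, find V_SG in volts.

V_SG = 1.98 V

With gate tied to drain, V_SG = V_SD ≥ V_SG − |V_tp|, so the device is in saturation.
k_p = μ_pC_ox · (W/L) = 7.2 mA/V².
KCL at the drain: ½ k_p (V_SG − |V_tp|)² = (V_DD − V_SG)/R.
Let x = V_SG − 1.49. Then 31.7 x² + x − 7.99 = 0, giving x = 0.486 V (positive root), so V_SG = 1.98 V.
I_D = (V_DD − V_SG)/R = (9.48 − 1.98) / 8.81 = 0.852 mA.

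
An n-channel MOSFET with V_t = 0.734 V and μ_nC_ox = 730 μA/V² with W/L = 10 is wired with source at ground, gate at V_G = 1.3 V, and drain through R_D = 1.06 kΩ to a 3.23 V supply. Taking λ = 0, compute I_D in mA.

V_GS = V_G = 1.3 V, so V_ov = 1.3 − 0.734 = 0.566 V.
k_n = μ_nC_ox · (W/L) = 7.3 mA/V².
Assume saturation: I_D = ½ k_n V_ov² = 0.5 × 7.3 × 0.566² = 1.17 mA, giving V_DS = V_DD − I_D R_D = 3.23 − 1.17 × 1.06 = 1.99 V.
V_DS = 1.99 V ≥ V_ov = 0.566 V, confirming saturation.

I_D = 1.17 mA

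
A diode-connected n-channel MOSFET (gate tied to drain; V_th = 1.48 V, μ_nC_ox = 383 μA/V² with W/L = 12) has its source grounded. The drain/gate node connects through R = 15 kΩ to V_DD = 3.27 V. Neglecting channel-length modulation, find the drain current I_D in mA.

With gate tied to drain, V_GS = V_DS ≥ V_GS − V_th, so the device is in saturation.
k_n = μ_nC_ox · (W/L) = 4.596 mA/V².
KCL at the drain: ½ k_n (V_GS − V_th)² = (V_DD − V_GS)/R.
Let x = V_GS − 1.48. Then 34.5 x² + x − 1.79 = 0, giving x = 0.214 V (positive root), so V_GS = 1.69 V.
I_D = (V_DD − V_GS)/R = (3.27 − 1.69) / 15 = 0.105 mA.

I_D = 0.105 mA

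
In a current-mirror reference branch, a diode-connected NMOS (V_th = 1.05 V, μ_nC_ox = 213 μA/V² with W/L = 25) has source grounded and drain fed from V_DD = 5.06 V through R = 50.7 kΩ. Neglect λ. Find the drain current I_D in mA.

I_D = 0.0758 mA

With gate tied to drain, V_GS = V_DS ≥ V_GS − V_th, so the device is in saturation.
k_n = μ_nC_ox · (W/L) = 5.325 mA/V².
KCL at the drain: ½ k_n (V_GS − V_th)² = (V_DD − V_GS)/R.
Let x = V_GS − 1.05. Then 135 x² + x − 4.01 = 0, giving x = 0.169 V (positive root), so V_GS = 1.22 V.
I_D = (V_DD − V_GS)/R = (5.06 − 1.22) / 50.7 = 0.0758 mA.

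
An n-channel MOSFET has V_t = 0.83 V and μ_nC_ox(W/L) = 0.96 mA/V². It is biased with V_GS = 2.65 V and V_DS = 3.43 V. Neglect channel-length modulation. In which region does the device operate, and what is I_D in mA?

Saturation; I_D = 1.59 mA

V_ov = V_GS − V_t = 2.65 − 0.83 = 1.82 V.
Since V_DS = 3.43 V ≥ V_ov = 1.82 V, the device is in saturation.
I_D = ½ k_n V_ov² = 0.5 × 0.96 × 1.82² = 1.59 mA.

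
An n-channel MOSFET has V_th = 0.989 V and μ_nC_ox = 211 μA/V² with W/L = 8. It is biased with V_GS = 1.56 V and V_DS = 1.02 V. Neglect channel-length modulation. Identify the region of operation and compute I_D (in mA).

Saturation; I_D = 0.275 mA

k_n = μ_nC_ox · (W/L) = 1.688 mA/V².
V_ov = V_GS − V_th = 1.56 − 0.989 = 0.571 V.
Since V_DS = 1.02 V ≥ V_ov = 0.571 V, the device is in saturation.
I_D = ½ k_n V_ov² = 0.5 × 1.688 × 0.571² = 0.275 mA.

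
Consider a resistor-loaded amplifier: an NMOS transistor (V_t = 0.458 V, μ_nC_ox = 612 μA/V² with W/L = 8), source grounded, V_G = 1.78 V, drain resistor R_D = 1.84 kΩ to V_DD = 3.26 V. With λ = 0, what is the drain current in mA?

V_GS = V_G = 1.78 V, so V_ov = 1.78 − 0.458 = 1.32 V.
k_n = μ_nC_ox · (W/L) = 4.896 mA/V².
Assume saturation: I_D = ½ k_n V_ov² = 0.5 × 4.896 × 1.32² = 4.28 mA, giving V_DS = V_DD − I_D R_D = 3.26 − 4.28 × 1.84 = -4.61 V.
But -4.61 V < V_ov = 1.32 V, so the device is actually in triode.
In triode I_D = k_n[V_ov V_DS − ½ V_DS²] and I_D = (V_DD − V_DS)/R_D. Equating: 4.5 V_DS² − 12.91 V_DS + 3.26 = 0, giving V_DS = 0.28 V (the root below V_ov).
I_D = (3.26 − 0.28) / 1.84 = 1.62 mA.

I_D = 1.62 mA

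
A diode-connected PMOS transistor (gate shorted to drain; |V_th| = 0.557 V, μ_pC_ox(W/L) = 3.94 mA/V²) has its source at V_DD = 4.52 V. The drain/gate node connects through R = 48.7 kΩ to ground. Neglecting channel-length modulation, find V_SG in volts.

V_SG = 0.755 V

With gate tied to drain, V_SG = V_SD ≥ V_SG − |V_th|, so the device is in saturation.
KCL at the drain: ½ k_p (V_SG − |V_th|)² = (V_DD − V_SG)/R.
Let x = V_SG − 0.557. Then 95.9 x² + x − 3.963 = 0, giving x = 0.198 V (positive root), so V_SG = 0.755 V.
I_D = (V_DD − V_SG)/R = (4.52 − 0.755) / 48.7 = 0.0773 mA.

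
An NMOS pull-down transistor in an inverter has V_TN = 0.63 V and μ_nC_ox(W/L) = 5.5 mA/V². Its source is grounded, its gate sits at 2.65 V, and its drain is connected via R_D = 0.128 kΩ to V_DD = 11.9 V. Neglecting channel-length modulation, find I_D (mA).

I_D = 11.2 mA

V_GS = V_G = 2.65 V, so V_ov = 2.65 − 0.63 = 2.02 V.
Assume saturation: I_D = ½ k_n V_ov² = 0.5 × 5.5 × 2.02² = 11.2 mA, giving V_DS = V_DD − I_D R_D = 11.9 − 11.2 × 0.128 = 10.5 V.
V_DS = 10.5 V ≥ V_ov = 2.02 V, confirming saturation.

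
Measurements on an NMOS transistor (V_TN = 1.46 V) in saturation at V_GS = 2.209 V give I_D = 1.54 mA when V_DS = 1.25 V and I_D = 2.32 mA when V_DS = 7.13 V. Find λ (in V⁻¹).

With V_GS fixed, I_D ∝ (1 + λ V_DS) in saturation, so I_D2/I_D1 = (1 + λ V_DS2)/(1 + λ V_DS1).
2.32/1.54 = 1.506 = (1 + 7.13 λ)/(1 + 1.25 λ).
Solving: λ (I_D1 V_DS2 − I_D2 V_DS1) = I_D2 − I_D1, so λ = (2.32 − 1.54) / (1.54 × 7.13 − 2.32 × 1.25) = 0.78 / 8.08 = 0.0965 V⁻¹.

λ = 0.0965 V⁻¹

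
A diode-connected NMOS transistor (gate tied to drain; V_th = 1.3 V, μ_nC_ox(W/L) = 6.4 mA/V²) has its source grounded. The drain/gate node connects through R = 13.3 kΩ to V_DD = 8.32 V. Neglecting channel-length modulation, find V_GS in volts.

With gate tied to drain, V_GS = V_DS ≥ V_GS − V_th, so the device is in saturation.
KCL at the drain: ½ k_n (V_GS − V_th)² = (V_DD − V_GS)/R.
Let x = V_GS − 1.3. Then 42.6 x² + x − 7.02 = 0, giving x = 0.395 V (positive root), so V_GS = 1.69 V.
I_D = (V_DD − V_GS)/R = (8.32 − 1.69) / 13.3 = 0.498 mA.

V_GS = 1.69 V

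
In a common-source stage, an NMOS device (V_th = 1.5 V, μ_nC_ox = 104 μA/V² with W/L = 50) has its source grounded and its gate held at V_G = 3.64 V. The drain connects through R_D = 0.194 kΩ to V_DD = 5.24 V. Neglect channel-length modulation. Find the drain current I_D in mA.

V_GS = V_G = 3.64 V, so V_ov = 3.64 − 1.5 = 2.14 V.
k_n = μ_nC_ox · (W/L) = 5.2 mA/V².
Assume saturation: I_D = ½ k_n V_ov² = 0.5 × 5.2 × 2.14² = 11.9 mA, giving V_DS = V_DD − I_D R_D = 5.24 − 11.9 × 0.194 = 2.93 V.
V_DS = 2.93 V ≥ V_ov = 2.14 V, confirming saturation.

I_D = 11.9 mA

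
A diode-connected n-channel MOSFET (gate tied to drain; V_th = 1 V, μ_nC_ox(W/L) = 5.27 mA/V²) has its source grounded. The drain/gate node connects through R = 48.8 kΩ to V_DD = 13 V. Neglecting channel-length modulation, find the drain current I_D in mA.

With gate tied to drain, V_GS = V_DS ≥ V_GS − V_th, so the device is in saturation.
KCL at the drain: ½ k_n (V_GS − V_th)² = (V_DD − V_GS)/R.
Let x = V_GS − 1. Then 129 x² + x − 12 = 0, giving x = 0.302 V (positive root), so V_GS = 1.3 V.
I_D = (V_DD − V_GS)/R = (13 − 1.3) / 48.8 = 0.24 mA.

I_D = 0.240 mA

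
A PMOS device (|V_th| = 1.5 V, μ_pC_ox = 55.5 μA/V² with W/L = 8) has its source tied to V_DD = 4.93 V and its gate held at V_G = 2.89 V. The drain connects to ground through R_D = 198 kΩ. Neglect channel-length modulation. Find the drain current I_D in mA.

V_SG = V_DD − V_G = 4.93 − 2.89 = 2.04 V, so V_ov = 2.04 − 1.5 = 0.54 V.
k_p = μ_pC_ox · (W/L) = 0.444 mA/V².
Assume saturation: I_D = ½ k_p V_ov² = 0.5 × 0.444 × 0.54² = 0.0647 mA, giving V_SD = V_DD − I_D R_D = 4.93 − 0.0647 × 198 = -7.89 V.
But -7.89 V < V_ov = 0.54 V, so the device is actually in triode.
In triode I_D = k_p[V_ov V_SD − ½ V_SD²] and I_D = (V_DD − V_SD)/R_D. Equating: 44 V_SD² − 48.47 V_SD + 4.93 = 0, giving V_SD = 0.113 V (the root below V_ov).
I_D = (4.93 − 0.113) / 198 = 0.0243 mA.

I_D = 0.0243 mA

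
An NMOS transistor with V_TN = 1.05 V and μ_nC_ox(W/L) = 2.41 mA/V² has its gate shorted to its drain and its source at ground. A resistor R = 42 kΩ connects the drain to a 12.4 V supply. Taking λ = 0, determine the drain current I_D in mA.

I_D = 0.259 mA

With gate tied to drain, V_GS = V_DS ≥ V_GS − V_TN, so the device is in saturation.
KCL at the drain: ½ k_n (V_GS − V_TN)² = (V_DD − V_GS)/R.
Let x = V_GS − 1.05. Then 50.6 x² + x − 11.35 = 0, giving x = 0.464 V (positive root), so V_GS = 1.51 V.
I_D = (V_DD − V_GS)/R = (12.4 − 1.51) / 42 = 0.259 mA.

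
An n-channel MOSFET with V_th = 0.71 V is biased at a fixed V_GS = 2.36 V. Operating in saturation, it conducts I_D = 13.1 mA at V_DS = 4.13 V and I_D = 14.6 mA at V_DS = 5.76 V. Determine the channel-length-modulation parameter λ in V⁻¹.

With V_GS fixed, I_D ∝ (1 + λ V_DS) in saturation, so I_D2/I_D1 = (1 + λ V_DS2)/(1 + λ V_DS1).
14.6/13.1 = 1.115 = (1 + 5.76 λ)/(1 + 4.13 λ).
Solving: λ (I_D1 V_DS2 − I_D2 V_DS1) = I_D2 − I_D1, so λ = (14.6 − 13.1) / (13.1 × 5.76 − 14.6 × 4.13) = 1.5 / 15.2 = 0.099 V⁻¹.

λ = 0.0990 V⁻¹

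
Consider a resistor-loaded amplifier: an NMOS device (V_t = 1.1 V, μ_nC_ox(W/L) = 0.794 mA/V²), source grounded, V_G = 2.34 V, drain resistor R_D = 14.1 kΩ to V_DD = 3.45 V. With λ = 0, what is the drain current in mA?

V_GS = V_G = 2.34 V, so V_ov = 2.34 − 1.1 = 1.24 V.
Assume saturation: I_D = ½ k_n V_ov² = 0.5 × 0.794 × 1.24² = 0.61 mA, giving V_DS = V_DD − I_D R_D = 3.45 − 0.61 × 14.1 = -5.16 V.
But -5.16 V < V_ov = 1.24 V, so the device is actually in triode.
In triode I_D = k_n[V_ov V_DS − ½ V_DS²] and I_D = (V_DD − V_DS)/R_D. Equating: 5.6 V_DS² − 14.88 V_DS + 3.45 = 0, giving V_DS = 0.257 V (the root below V_ov).
I_D = (3.45 − 0.257) / 14.1 = 0.226 mA.

I_D = 0.226 mA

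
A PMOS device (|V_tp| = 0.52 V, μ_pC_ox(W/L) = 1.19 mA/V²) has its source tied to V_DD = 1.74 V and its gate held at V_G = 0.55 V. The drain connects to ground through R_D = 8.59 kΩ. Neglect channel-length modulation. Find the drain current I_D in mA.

I_D = 0.171 mA

V_SG = V_DD − V_G = 1.74 − 0.55 = 1.19 V, so V_ov = 1.19 − 0.52 = 0.67 V.
Assume saturation: I_D = ½ k_p V_ov² = 0.5 × 1.19 × 0.67² = 0.267 mA, giving V_SD = V_DD − I_D R_D = 1.74 − 0.267 × 8.59 = -0.554 V.
But -0.554 V < V_ov = 0.67 V, so the device is actually in triode.
In triode I_D = k_p[V_ov V_SD − ½ V_SD²] and I_D = (V_DD − V_SD)/R_D. Equating: 5.11 V_SD² − 7.849 V_SD + 1.74 = 0, giving V_SD = 0.269 V (the root below V_ov).
I_D = (1.74 − 0.269) / 8.59 = 0.171 mA.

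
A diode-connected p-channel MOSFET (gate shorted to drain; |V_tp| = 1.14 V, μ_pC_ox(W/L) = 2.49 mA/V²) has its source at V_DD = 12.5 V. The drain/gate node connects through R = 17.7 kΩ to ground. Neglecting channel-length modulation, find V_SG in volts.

V_SG = 1.84 V

With gate tied to drain, V_SG = V_SD ≥ V_SG − |V_tp|, so the device is in saturation.
KCL at the drain: ½ k_p (V_SG − |V_tp|)² = (V_DD − V_SG)/R.
Let x = V_SG − 1.14. Then 22 x² + x − 11.36 = 0, giving x = 0.696 V (positive root), so V_SG = 1.84 V.
I_D = (V_DD − V_SG)/R = (12.5 − 1.84) / 17.7 = 0.603 mA.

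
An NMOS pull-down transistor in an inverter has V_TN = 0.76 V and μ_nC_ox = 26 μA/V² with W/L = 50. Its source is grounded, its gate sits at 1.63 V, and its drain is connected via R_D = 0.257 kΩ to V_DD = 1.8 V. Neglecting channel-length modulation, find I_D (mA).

V_GS = V_G = 1.63 V, so V_ov = 1.63 − 0.76 = 0.87 V.
k_n = μ_nC_ox · (W/L) = 1.3 mA/V².
Assume saturation: I_D = ½ k_n V_ov² = 0.5 × 1.3 × 0.87² = 0.492 mA, giving V_DS = V_DD − I_D R_D = 1.8 − 0.492 × 0.257 = 1.67 V.
V_DS = 1.67 V ≥ V_ov = 0.87 V, confirming saturation.

I_D = 0.492 mA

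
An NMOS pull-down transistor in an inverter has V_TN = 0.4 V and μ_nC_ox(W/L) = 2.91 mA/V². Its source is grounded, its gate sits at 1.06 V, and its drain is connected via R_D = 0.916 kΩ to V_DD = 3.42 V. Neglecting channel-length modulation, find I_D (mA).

I_D = 0.634 mA

V_GS = V_G = 1.06 V, so V_ov = 1.06 − 0.4 = 0.66 V.
Assume saturation: I_D = ½ k_n V_ov² = 0.5 × 2.91 × 0.66² = 0.634 mA, giving V_DS = V_DD − I_D R_D = 3.42 − 0.634 × 0.916 = 2.84 V.
V_DS = 2.84 V ≥ V_ov = 0.66 V, confirming saturation.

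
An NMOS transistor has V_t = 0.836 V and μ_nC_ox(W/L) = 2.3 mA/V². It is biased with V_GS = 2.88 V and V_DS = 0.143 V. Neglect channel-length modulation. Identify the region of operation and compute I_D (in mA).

V_ov = V_GS − V_t = 2.88 − 0.836 = 2.04 V.
Since V_DS = 0.143 V < V_ov = 2.04 V, the device is in the triode region.
I_D = k_n [V_ov · V_DS − ½ V_DS²] = 2.3 × [2.04 × 0.143 − 0.5 × 0.143²] = 0.649 mA.

Triode; I_D = 0.649 mA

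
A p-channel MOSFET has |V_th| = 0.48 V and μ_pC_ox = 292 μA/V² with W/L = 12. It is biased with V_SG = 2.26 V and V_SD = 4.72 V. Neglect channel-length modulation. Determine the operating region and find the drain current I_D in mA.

k_p = μ_pC_ox · (W/L) = 3.504 mA/V².
V_ov = V_SG − |V_th| = 2.26 − 0.48 = 1.78 V.
Since V_SD = 4.72 V ≥ V_ov = 1.78 V, the device is in saturation.
I_D = ½ k_p V_ov² = 0.5 × 3.504 × 1.78² = 5.55 mA.

Saturation; I_D = 5.55 mA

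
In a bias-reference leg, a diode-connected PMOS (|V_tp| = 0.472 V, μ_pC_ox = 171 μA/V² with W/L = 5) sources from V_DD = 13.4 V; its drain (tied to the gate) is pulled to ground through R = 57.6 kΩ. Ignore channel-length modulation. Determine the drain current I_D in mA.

I_D = 0.212 mA

With gate tied to drain, V_SG = V_SD ≥ V_SG − |V_tp|, so the device is in saturation.
k_p = μ_pC_ox · (W/L) = 0.855 mA/V².
KCL at the drain: ½ k_p (V_SG − |V_tp|)² = (V_DD − V_SG)/R.
Let x = V_SG − 0.472. Then 24.6 x² + x − 12.93 = 0, giving x = 0.705 V (positive root), so V_SG = 1.18 V.
I_D = (V_DD − V_SG)/R = (13.4 − 1.18) / 57.6 = 0.212 mA.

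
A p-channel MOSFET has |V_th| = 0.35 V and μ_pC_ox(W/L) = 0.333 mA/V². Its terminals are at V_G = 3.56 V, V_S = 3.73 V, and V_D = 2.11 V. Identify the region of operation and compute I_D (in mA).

V_SG = V_S − V_G = 3.73 − 3.56 = 0.17 V; V_SD = V_S − V_D = 3.73 − 2.11 = 1.62 V.
V_SG = 0.17 V < |V_th| = 0.35 V, so the transistor is in cutoff.

Cutoff; I_D = 0 mA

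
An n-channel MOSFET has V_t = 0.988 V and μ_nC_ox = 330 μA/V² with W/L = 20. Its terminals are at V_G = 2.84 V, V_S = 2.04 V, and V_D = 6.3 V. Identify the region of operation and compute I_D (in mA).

Cutoff; I_D = 0 mA

V_GS = V_G − V_S = 2.84 − 2.04 = 0.8 V; V_DS = V_D − V_S = 6.3 − 2.04 = 4.26 V.
V_GS = 0.8 V < V_t = 0.988 V, so the transistor is in cutoff.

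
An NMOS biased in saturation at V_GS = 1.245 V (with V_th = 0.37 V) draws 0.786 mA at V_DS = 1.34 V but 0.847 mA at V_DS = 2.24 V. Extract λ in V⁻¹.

λ = 0.0975 V⁻¹

With V_GS fixed, I_D ∝ (1 + λ V_DS) in saturation, so I_D2/I_D1 = (1 + λ V_DS2)/(1 + λ V_DS1).
0.847/0.786 = 1.078 = (1 + 2.24 λ)/(1 + 1.34 λ).
Solving: λ (I_D1 V_DS2 − I_D2 V_DS1) = I_D2 − I_D1, so λ = (0.847 − 0.786) / (0.786 × 2.24 − 0.847 × 1.34) = 0.061 / 0.626 = 0.0975 V⁻¹.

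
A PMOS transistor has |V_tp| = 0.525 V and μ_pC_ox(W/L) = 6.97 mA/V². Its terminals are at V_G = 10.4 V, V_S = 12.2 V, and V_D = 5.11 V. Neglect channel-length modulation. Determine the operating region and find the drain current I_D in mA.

V_SG = V_S − V_G = 12.2 − 10.4 = 1.8 V; V_SD = V_S − V_D = 12.2 − 5.11 = 7.09 V.
V_ov = V_SG − |V_tp| = 1.8 − 0.525 = 1.27 V.
Since V_SD = 7.09 V ≥ V_ov = 1.27 V, the device is in saturation.
I_D = ½ k_p V_ov² = 0.5 × 6.97 × 1.27² = 5.67 mA.

Saturation; I_D = 5.67 mA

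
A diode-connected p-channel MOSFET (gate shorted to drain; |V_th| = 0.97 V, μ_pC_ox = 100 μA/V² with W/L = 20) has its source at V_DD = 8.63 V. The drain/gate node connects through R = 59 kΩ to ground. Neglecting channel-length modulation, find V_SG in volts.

V_SG = 1.32 V

With gate tied to drain, V_SG = V_SD ≥ V_SG − |V_th|, so the device is in saturation.
k_p = μ_pC_ox · (W/L) = 2 mA/V².
KCL at the drain: ½ k_p (V_SG − |V_th|)² = (V_DD − V_SG)/R.
Let x = V_SG − 0.97. Then 59 x² + x − 7.66 = 0, giving x = 0.352 V (positive root), so V_SG = 1.32 V.
I_D = (V_DD − V_SG)/R = (8.63 − 1.32) / 59 = 0.124 mA.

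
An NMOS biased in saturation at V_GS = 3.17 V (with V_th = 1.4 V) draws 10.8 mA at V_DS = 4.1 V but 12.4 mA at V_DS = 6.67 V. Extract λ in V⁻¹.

With V_GS fixed, I_D ∝ (1 + λ V_DS) in saturation, so I_D2/I_D1 = (1 + λ V_DS2)/(1 + λ V_DS1).
12.4/10.8 = 1.148 = (1 + 6.67 λ)/(1 + 4.1 λ).
Solving: λ (I_D1 V_DS2 − I_D2 V_DS1) = I_D2 − I_D1, so λ = (12.4 − 10.8) / (10.8 × 6.67 − 12.4 × 4.1) = 1.6 / 21.2 = 0.0755 V⁻¹.

λ = 0.0755 V⁻¹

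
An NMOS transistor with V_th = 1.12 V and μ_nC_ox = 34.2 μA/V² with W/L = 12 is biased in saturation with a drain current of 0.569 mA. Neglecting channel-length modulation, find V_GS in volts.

V_GS = 2.79 V

k_n = μ_nC_ox · (W/L) = 0.4104 mA/V².
In saturation I_D = ½ k_n (V_GS − V_th)², so V_GS − V_th = √(2 I_D / k_n) = √(2 × 0.569 / 0.4104) = 1.67 V.
V_GS = 1.12 + 1.67 = 2.79 V.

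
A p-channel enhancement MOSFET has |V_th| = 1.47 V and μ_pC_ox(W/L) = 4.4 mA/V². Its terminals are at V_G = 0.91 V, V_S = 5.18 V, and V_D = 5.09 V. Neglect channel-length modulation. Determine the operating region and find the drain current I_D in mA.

Triode; I_D = 1.09 mA

V_SG = V_S − V_G = 5.18 − 0.91 = 4.27 V; V_SD = V_S − V_D = 5.18 − 5.09 = 0.09 V.
V_ov = V_SG − |V_th| = 4.27 − 1.47 = 2.8 V.
Since V_SD = 0.09 V < V_ov = 2.8 V, the device is in the triode region.
I_D = k_p [V_ov · V_SD − ½ V_SD²] = 4.4 × [2.8 × 0.09 − 0.5 × 0.09²] = 1.09 mA.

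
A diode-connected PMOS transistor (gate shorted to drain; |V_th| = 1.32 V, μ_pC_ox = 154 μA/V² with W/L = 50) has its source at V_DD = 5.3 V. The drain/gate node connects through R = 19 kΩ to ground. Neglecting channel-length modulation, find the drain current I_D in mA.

I_D = 0.198 mA

With gate tied to drain, V_SG = V_SD ≥ V_SG − |V_th|, so the device is in saturation.
k_p = μ_pC_ox · (W/L) = 7.7 mA/V².
KCL at the drain: ½ k_p (V_SG − |V_th|)² = (V_DD − V_SG)/R.
Let x = V_SG − 1.32. Then 73.2 x² + x − 3.98 = 0, giving x = 0.227 V (positive root), so V_SG = 1.55 V.
I_D = (V_DD − V_SG)/R = (5.3 − 1.55) / 19 = 0.198 mA.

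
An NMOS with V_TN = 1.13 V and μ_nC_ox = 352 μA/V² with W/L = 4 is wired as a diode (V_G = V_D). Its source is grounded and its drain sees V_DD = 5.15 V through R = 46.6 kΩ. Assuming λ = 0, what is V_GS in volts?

V_GS = 1.47 V

With gate tied to drain, V_GS = V_DS ≥ V_GS − V_TN, so the device is in saturation.
k_n = μ_nC_ox · (W/L) = 1.408 mA/V².
KCL at the drain: ½ k_n (V_GS − V_TN)² = (V_DD − V_GS)/R.
Let x = V_GS − 1.13. Then 32.8 x² + x − 4.02 = 0, giving x = 0.335 V (positive root), so V_GS = 1.47 V.
I_D = (V_DD − V_GS)/R = (5.15 − 1.47) / 46.6 = 0.0791 mA.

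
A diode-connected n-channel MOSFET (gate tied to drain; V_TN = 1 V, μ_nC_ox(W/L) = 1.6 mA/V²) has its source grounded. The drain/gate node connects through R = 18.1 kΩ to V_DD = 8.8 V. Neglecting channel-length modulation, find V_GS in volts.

With gate tied to drain, V_GS = V_DS ≥ V_GS − V_TN, so the device is in saturation.
KCL at the drain: ½ k_n (V_GS − V_TN)² = (V_DD − V_GS)/R.
Let x = V_GS − 1. Then 14.5 x² + x − 7.8 = 0, giving x = 0.7 V (positive root), so V_GS = 1.7 V.
I_D = (V_DD − V_GS)/R = (8.8 − 1.7) / 18.1 = 0.392 mA.

V_GS = 1.70 V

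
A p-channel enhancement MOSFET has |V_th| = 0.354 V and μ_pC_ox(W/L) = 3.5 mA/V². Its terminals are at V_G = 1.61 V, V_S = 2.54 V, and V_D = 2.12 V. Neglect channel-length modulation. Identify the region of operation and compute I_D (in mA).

V_SG = V_S − V_G = 2.54 − 1.61 = 0.93 V; V_SD = V_S − V_D = 2.54 − 2.12 = 0.42 V.
V_ov = V_SG − |V_th| = 0.93 − 0.354 = 0.576 V.
Since V_SD = 0.42 V < V_ov = 0.576 V, the device is in the triode region.
I_D = k_p [V_ov · V_SD − ½ V_SD²] = 3.5 × [0.576 × 0.42 − 0.5 × 0.42²] = 0.538 mA.

Triode; I_D = 0.538 mA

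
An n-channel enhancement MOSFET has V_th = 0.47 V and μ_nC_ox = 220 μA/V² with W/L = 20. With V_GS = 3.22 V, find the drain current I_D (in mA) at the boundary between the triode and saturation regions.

I_D = 16.6 mA

At the boundary V_DS = V_ov = V_GS − V_th = 3.22 − 0.47 = 2.75 V.
k_n = μ_nC_ox · (W/L) = 4.4 mA/V².
I_D = ½ k_n V_ov² = 0.5 × 4.4 × 2.75² = 16.6 mA.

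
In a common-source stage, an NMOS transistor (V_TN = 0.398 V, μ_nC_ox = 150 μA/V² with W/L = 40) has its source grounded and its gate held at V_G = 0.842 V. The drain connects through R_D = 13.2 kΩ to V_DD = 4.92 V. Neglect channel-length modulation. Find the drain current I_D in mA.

V_GS = V_G = 0.842 V, so V_ov = 0.842 − 0.398 = 0.444 V.
k_n = μ_nC_ox · (W/L) = 6 mA/V².
Assume saturation: I_D = ½ k_n V_ov² = 0.5 × 6 × 0.444² = 0.591 mA, giving V_DS = V_DD − I_D R_D = 4.92 − 0.591 × 13.2 = -2.89 V.
But -2.89 V < V_ov = 0.444 V, so the device is actually in triode.
In triode I_D = k_n[V_ov V_DS − ½ V_DS²] and I_D = (V_DD − V_DS)/R_D. Equating: 39.6 V_DS² − 36.16 V_DS + 4.92 = 0, giving V_DS = 0.166 V (the root below V_ov).
I_D = (4.92 − 0.166) / 13.2 = 0.36 mA.

I_D = 0.360 mA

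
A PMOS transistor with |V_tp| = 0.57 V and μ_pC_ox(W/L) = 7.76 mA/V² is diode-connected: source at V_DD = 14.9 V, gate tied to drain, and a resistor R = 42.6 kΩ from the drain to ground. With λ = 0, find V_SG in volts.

V_SG = 0.861 V

With gate tied to drain, V_SG = V_SD ≥ V_SG − |V_tp|, so the device is in saturation.
KCL at the drain: ½ k_p (V_SG − |V_tp|)² = (V_DD − V_SG)/R.
Let x = V_SG − 0.57. Then 165 x² + x − 14.33 = 0, giving x = 0.291 V (positive root), so V_SG = 0.861 V.
I_D = (V_DD − V_SG)/R = (14.9 − 0.861) / 42.6 = 0.33 mA.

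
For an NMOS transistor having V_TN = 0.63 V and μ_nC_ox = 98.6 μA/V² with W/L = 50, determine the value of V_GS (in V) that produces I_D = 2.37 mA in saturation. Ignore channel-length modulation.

V_GS = 1.61 V

k_n = μ_nC_ox · (W/L) = 4.93 mA/V².
In saturation I_D = ½ k_n (V_GS − V_TN)², so V_GS − V_TN = √(2 I_D / k_n) = √(2 × 2.37 / 4.93) = 0.981 V.
V_GS = 0.63 + 0.981 = 1.61 V.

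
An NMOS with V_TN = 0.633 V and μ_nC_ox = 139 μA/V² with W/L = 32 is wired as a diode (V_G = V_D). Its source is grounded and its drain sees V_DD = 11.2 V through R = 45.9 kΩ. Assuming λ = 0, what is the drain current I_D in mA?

I_D = 0.223 mA

With gate tied to drain, V_GS = V_DS ≥ V_GS − V_TN, so the device is in saturation.
k_n = μ_nC_ox · (W/L) = 4.448 mA/V².
KCL at the drain: ½ k_n (V_GS − V_TN)² = (V_DD − V_GS)/R.
Let x = V_GS − 0.633. Then 102 x² + x − 10.57 = 0, giving x = 0.317 V (positive root), so V_GS = 0.95 V.
I_D = (V_DD − V_GS)/R = (11.2 − 0.95) / 45.9 = 0.223 mA.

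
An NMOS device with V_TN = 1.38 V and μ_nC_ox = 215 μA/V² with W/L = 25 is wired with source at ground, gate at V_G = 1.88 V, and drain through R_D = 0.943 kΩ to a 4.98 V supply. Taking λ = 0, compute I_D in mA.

V_GS = V_G = 1.88 V, so V_ov = 1.88 − 1.38 = 0.5 V.
k_n = μ_nC_ox · (W/L) = 5.375 mA/V².
Assume saturation: I_D = ½ k_n V_ov² = 0.5 × 5.375 × 0.5² = 0.672 mA, giving V_DS = V_DD − I_D R_D = 4.98 − 0.672 × 0.943 = 4.35 V.
V_DS = 4.35 V ≥ V_ov = 0.5 V, confirming saturation.

I_D = 0.672 mA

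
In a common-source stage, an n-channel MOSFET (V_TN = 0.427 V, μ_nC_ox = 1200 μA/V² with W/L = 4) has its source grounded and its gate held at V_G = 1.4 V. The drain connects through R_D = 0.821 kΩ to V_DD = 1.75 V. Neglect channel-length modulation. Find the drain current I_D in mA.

V_GS = V_G = 1.4 V, so V_ov = 1.4 − 0.427 = 0.973 V.
k_n = μ_nC_ox · (W/L) = 4.8 mA/V².
Assume saturation: I_D = ½ k_n V_ov² = 0.5 × 4.8 × 0.973² = 2.27 mA, giving V_DS = V_DD − I_D R_D = 1.75 − 2.27 × 0.821 = -0.115 V.
But -0.115 V < V_ov = 0.973 V, so the device is actually in triode.
In triode I_D = k_n[V_ov V_DS − ½ V_DS²] and I_D = (V_DD − V_DS)/R_D. Equating: 1.97 V_DS² − 4.834 V_DS + 1.75 = 0, giving V_DS = 0.441 V (the root below V_ov).
I_D = (1.75 − 0.441) / 0.821 = 1.59 mA.

I_D = 1.59 mA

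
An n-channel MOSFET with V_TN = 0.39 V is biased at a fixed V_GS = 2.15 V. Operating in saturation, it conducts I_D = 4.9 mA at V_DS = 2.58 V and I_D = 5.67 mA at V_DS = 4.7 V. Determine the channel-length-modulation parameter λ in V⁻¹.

With V_GS fixed, I_D ∝ (1 + λ V_DS) in saturation, so I_D2/I_D1 = (1 + λ V_DS2)/(1 + λ V_DS1).
5.67/4.9 = 1.157 = (1 + 4.7 λ)/(1 + 2.58 λ).
Solving: λ (I_D1 V_DS2 − I_D2 V_DS1) = I_D2 − I_D1, so λ = (5.67 − 4.9) / (4.9 × 4.7 − 5.67 × 2.58) = 0.77 / 8.4 = 0.0917 V⁻¹.

λ = 0.0917 V⁻¹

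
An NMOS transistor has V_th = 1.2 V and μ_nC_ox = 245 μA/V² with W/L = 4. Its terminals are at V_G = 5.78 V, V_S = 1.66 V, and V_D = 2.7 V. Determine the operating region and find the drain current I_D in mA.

Triode; I_D = 2.45 mA

V_GS = V_G − V_S = 5.78 − 1.66 = 4.12 V; V_DS = V_D − V_S = 2.7 − 1.66 = 1.04 V.
k_n = μ_nC_ox · (W/L) = 0.98 mA/V².
V_ov = V_GS − V_th = 4.12 − 1.2 = 2.92 V.
Since V_DS = 1.04 V < V_ov = 2.92 V, the device is in the triode region.
I_D = k_n [V_ov · V_DS − ½ V_DS²] = 0.98 × [2.92 × 1.04 − 0.5 × 1.04²] = 2.45 mA.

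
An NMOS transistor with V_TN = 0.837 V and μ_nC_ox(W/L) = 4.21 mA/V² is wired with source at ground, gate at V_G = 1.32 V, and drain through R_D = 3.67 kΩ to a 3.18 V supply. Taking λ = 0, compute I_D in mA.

I_D = 0.491 mA

V_GS = V_G = 1.32 V, so V_ov = 1.32 − 0.837 = 0.483 V.
Assume saturation: I_D = ½ k_n V_ov² = 0.5 × 4.21 × 0.483² = 0.491 mA, giving V_DS = V_DD − I_D R_D = 3.18 − 0.491 × 3.67 = 1.38 V.
V_DS = 1.38 V ≥ V_ov = 0.483 V, confirming saturation.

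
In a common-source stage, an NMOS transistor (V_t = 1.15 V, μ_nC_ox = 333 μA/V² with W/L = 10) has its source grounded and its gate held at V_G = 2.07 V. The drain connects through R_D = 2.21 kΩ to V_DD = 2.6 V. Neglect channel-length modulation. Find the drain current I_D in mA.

V_GS = V_G = 2.07 V, so V_ov = 2.07 − 1.15 = 0.92 V.
k_n = μ_nC_ox · (W/L) = 3.33 mA/V².
Assume saturation: I_D = ½ k_n V_ov² = 0.5 × 3.33 × 0.92² = 1.41 mA, giving V_DS = V_DD − I_D R_D = 2.6 − 1.41 × 2.21 = -0.514 V.
But -0.514 V < V_ov = 0.92 V, so the device is actually in triode.
In triode I_D = k_n[V_ov V_DS − ½ V_DS²] and I_D = (V_DD − V_DS)/R_D. Equating: 3.68 V_DS² − 7.771 V_DS + 2.6 = 0, giving V_DS = 0.417 V (the root below V_ov).
I_D = (2.6 − 0.417) / 2.21 = 0.988 mA.

I_D = 0.988 mA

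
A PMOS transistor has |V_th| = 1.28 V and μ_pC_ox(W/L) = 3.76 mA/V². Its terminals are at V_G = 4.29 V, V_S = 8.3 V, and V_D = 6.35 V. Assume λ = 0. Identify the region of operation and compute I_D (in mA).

V_SG = V_S − V_G = 8.3 − 4.29 = 4.01 V; V_SD = V_S − V_D = 8.3 − 6.35 = 1.95 V.
V_ov = V_SG − |V_th| = 4.01 − 1.28 = 2.73 V.
Since V_SD = 1.95 V < V_ov = 2.73 V, the device is in the triode region.
I_D = k_p [V_ov · V_SD − ½ V_SD²] = 3.76 × [2.73 × 1.95 − 0.5 × 1.95²] = 12.9 mA.

Triode; I_D = 12.9 mA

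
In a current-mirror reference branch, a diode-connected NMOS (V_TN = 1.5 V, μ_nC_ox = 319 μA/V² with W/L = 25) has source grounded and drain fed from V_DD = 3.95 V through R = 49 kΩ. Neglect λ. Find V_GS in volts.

V_GS = 1.61 V

With gate tied to drain, V_GS = V_DS ≥ V_GS − V_TN, so the device is in saturation.
k_n = μ_nC_ox · (W/L) = 7.975 mA/V².
KCL at the drain: ½ k_n (V_GS − V_TN)² = (V_DD − V_GS)/R.
Let x = V_GS − 1.5. Then 195 x² + x − 2.45 = 0, giving x = 0.109 V (positive root), so V_GS = 1.61 V.
I_D = (V_DD − V_GS)/R = (3.95 − 1.61) / 49 = 0.0478 mA.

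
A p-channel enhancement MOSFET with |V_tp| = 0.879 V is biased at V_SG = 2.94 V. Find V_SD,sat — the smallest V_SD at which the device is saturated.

The boundary between triode and saturation is V_SD = V_SG − |V_tp| = V_ov.
V_ov = 2.94 − 0.879 = 2.06 V.

V_SD,sat = 2.06 V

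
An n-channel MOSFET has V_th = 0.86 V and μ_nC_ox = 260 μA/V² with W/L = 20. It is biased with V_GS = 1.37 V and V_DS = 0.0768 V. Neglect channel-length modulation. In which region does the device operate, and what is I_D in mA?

Triode; I_D = 0.188 mA

k_n = μ_nC_ox · (W/L) = 5.2 mA/V².
V_ov = V_GS − V_th = 1.37 − 0.86 = 0.51 V.
Since V_DS = 0.0768 V < V_ov = 0.51 V, the device is in the triode region.
I_D = k_n [V_ov · V_DS − ½ V_DS²] = 5.2 × [0.51 × 0.0768 − 0.5 × 0.0768²] = 0.188 mA.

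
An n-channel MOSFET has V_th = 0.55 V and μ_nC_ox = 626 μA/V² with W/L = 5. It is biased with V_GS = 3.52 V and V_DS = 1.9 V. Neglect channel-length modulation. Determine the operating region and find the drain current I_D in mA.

Triode; I_D = 12.0 mA

k_n = μ_nC_ox · (W/L) = 3.13 mA/V².
V_ov = V_GS − V_th = 3.52 − 0.55 = 2.97 V.
Since V_DS = 1.9 V < V_ov = 2.97 V, the device is in the triode region.
I_D = k_n [V_ov · V_DS − ½ V_DS²] = 3.13 × [2.97 × 1.9 − 0.5 × 1.9²] = 12 mA.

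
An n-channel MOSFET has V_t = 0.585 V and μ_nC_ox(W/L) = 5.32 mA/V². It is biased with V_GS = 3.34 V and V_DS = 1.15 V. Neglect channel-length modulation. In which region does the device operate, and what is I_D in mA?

V_ov = V_GS − V_t = 3.34 − 0.585 = 2.75 V.
Since V_DS = 1.15 V < V_ov = 2.75 V, the device is in the triode region.
I_D = k_n [V_ov · V_DS − ½ V_DS²] = 5.32 × [2.75 × 1.15 − 0.5 × 1.15²] = 13.3 mA.

Triode; I_D = 13.3 mA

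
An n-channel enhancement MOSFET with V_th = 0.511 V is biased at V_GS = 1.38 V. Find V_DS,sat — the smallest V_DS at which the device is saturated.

V_DS,sat = 0.869 V

The boundary between triode and saturation is V_DS = V_GS − V_th = V_ov.
V_ov = 1.38 − 0.511 = 0.869 V.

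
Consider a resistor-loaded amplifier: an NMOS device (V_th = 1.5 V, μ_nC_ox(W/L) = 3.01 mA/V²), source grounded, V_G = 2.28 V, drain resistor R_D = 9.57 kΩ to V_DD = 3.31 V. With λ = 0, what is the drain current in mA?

I_D = 0.330 mA

V_GS = V_G = 2.28 V, so V_ov = 2.28 − 1.5 = 0.78 V.
Assume saturation: I_D = ½ k_n V_ov² = 0.5 × 3.01 × 0.78² = 0.916 mA, giving V_DS = V_DD − I_D R_D = 3.31 − 0.916 × 9.57 = -5.45 V.
But -5.45 V < V_ov = 0.78 V, so the device is actually in triode.
In triode I_D = k_n[V_ov V_DS − ½ V_DS²] and I_D = (V_DD − V_DS)/R_D. Equating: 14.4 V_DS² − 23.47 V_DS + 3.31 = 0, giving V_DS = 0.156 V (the root below V_ov).
I_D = (3.31 − 0.156) / 9.57 = 0.33 mA.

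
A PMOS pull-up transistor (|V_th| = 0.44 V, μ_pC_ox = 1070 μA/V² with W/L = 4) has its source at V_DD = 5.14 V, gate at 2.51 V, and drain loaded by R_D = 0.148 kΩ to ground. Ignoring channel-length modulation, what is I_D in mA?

V_SG = V_DD − V_G = 5.14 − 2.51 = 2.63 V, so V_ov = 2.63 − 0.44 = 2.19 V.
k_p = μ_pC_ox · (W/L) = 4.28 mA/V².
Assume saturation: I_D = ½ k_p V_ov² = 0.5 × 4.28 × 2.19² = 10.3 mA, giving V_SD = V_DD − I_D R_D = 5.14 − 10.3 × 0.148 = 3.62 V.
V_SD = 3.62 V ≥ V_ov = 2.19 V, confirming saturation.

I_D = 10.3 mA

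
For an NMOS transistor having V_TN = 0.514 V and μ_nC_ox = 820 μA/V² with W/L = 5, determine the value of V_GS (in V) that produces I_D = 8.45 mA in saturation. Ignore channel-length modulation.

k_n = μ_nC_ox · (W/L) = 4.1 mA/V².
In saturation I_D = ½ k_n (V_GS − V_TN)², so V_GS − V_TN = √(2 I_D / k_n) = √(2 × 8.45 / 4.1) = 2.03 V.
V_GS = 0.514 + 2.03 = 2.54 V.

V_GS = 2.54 V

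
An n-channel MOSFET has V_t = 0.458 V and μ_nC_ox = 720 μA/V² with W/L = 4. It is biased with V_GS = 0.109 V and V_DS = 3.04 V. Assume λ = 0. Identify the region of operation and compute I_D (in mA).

V_GS = 0.109 V < V_t = 0.458 V, so the transistor is in cutoff.

Cutoff; I_D = 0 mA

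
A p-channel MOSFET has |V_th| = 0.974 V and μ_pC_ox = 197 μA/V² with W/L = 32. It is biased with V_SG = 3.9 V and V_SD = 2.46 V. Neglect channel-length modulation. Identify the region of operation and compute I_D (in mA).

Triode; I_D = 26.3 mA

k_p = μ_pC_ox · (W/L) = 6.304 mA/V².
V_ov = V_SG − |V_th| = 3.9 − 0.974 = 2.93 V.
Since V_SD = 2.46 V < V_ov = 2.93 V, the device is in the triode region.
I_D = k_p [V_ov · V_SD − ½ V_SD²] = 6.304 × [2.93 × 2.46 − 0.5 × 2.46²] = 26.3 mA.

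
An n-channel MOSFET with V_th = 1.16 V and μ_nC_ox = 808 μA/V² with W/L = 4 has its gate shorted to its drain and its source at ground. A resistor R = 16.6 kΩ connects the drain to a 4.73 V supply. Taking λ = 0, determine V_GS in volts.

With gate tied to drain, V_GS = V_DS ≥ V_GS − V_th, so the device is in saturation.
k_n = μ_nC_ox · (W/L) = 3.232 mA/V².
KCL at the drain: ½ k_n (V_GS − V_th)² = (V_DD − V_GS)/R.
Let x = V_GS − 1.16. Then 26.8 x² + x − 3.57 = 0, giving x = 0.347 V (positive root), so V_GS = 1.51 V.
I_D = (V_DD − V_GS)/R = (4.73 − 1.51) / 16.6 = 0.194 mA.

V_GS = 1.51 V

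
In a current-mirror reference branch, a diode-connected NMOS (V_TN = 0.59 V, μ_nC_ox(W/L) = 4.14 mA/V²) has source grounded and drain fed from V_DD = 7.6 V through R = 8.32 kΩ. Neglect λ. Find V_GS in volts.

V_GS = 1.20 V

With gate tied to drain, V_GS = V_DS ≥ V_GS − V_TN, so the device is in saturation.
KCL at the drain: ½ k_n (V_GS − V_TN)² = (V_DD − V_GS)/R.
Let x = V_GS − 0.59. Then 17.2 x² + x − 7.01 = 0, giving x = 0.61 V (positive root), so V_GS = 1.2 V.
I_D = (V_DD − V_GS)/R = (7.6 − 1.2) / 8.32 = 0.769 mA.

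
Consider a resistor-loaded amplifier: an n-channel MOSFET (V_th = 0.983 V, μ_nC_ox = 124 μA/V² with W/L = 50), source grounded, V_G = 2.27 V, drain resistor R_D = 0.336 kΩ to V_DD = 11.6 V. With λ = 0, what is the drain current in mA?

I_D = 5.13 mA

V_GS = V_G = 2.27 V, so V_ov = 2.27 − 0.983 = 1.29 V.
k_n = μ_nC_ox · (W/L) = 6.2 mA/V².
Assume saturation: I_D = ½ k_n V_ov² = 0.5 × 6.2 × 1.29² = 5.13 mA, giving V_DS = V_DD − I_D R_D = 11.6 − 5.13 × 0.336 = 9.87 V.
V_DS = 9.87 V ≥ V_ov = 1.29 V, confirming saturation.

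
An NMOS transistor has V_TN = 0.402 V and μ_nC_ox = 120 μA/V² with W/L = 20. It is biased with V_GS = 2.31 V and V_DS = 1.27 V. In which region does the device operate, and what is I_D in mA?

Triode; I_D = 3.88 mA

k_n = μ_nC_ox · (W/L) = 2.4 mA/V².
V_ov = V_GS − V_TN = 2.31 − 0.402 = 1.91 V.
Since V_DS = 1.27 V < V_ov = 1.91 V, the device is in the triode region.
I_D = k_n [V_ov · V_DS − ½ V_DS²] = 2.4 × [1.91 × 1.27 − 0.5 × 1.27²] = 3.88 mA.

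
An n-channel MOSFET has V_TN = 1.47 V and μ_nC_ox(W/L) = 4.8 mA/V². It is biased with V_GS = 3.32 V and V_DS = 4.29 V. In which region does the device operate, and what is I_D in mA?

V_ov = V_GS − V_TN = 3.32 − 1.47 = 1.85 V.
Since V_DS = 4.29 V ≥ V_ov = 1.85 V, the device is in saturation.
I_D = ½ k_n V_ov² = 0.5 × 4.8 × 1.85² = 8.21 mA.

Saturation; I_D = 8.21 mA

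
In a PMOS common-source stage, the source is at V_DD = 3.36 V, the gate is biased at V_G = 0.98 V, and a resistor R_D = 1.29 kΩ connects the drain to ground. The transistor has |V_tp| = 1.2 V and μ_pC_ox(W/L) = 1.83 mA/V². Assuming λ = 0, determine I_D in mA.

V_SG = V_DD − V_G = 3.36 − 0.98 = 2.38 V, so V_ov = 2.38 − 1.2 = 1.18 V.
Assume saturation: I_D = ½ k_p V_ov² = 0.5 × 1.83 × 1.18² = 1.27 mA, giving V_SD = V_DD − I_D R_D = 3.36 − 1.27 × 1.29 = 1.72 V.
V_SD = 1.72 V ≥ V_ov = 1.18 V, confirming saturation.

I_D = 1.27 mA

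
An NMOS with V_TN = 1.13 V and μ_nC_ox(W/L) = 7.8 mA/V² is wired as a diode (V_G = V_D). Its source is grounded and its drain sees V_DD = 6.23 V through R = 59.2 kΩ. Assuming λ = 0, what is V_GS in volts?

V_GS = 1.28 V

With gate tied to drain, V_GS = V_DS ≥ V_GS − V_TN, so the device is in saturation.
KCL at the drain: ½ k_n (V_GS − V_TN)² = (V_DD − V_GS)/R.
Let x = V_GS − 1.13. Then 231 x² + x − 5.1 = 0, giving x = 0.146 V (positive root), so V_GS = 1.28 V.
I_D = (V_DD − V_GS)/R = (6.23 − 1.28) / 59.2 = 0.0837 mA.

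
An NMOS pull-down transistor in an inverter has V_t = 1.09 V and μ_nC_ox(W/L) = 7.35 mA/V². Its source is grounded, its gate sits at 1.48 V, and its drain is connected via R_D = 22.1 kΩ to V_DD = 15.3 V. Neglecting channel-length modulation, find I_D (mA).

I_D = 0.559 mA

V_GS = V_G = 1.48 V, so V_ov = 1.48 − 1.09 = 0.39 V.
Assume saturation: I_D = ½ k_n V_ov² = 0.5 × 7.35 × 0.39² = 0.559 mA, giving V_DS = V_DD − I_D R_D = 15.3 − 0.559 × 22.1 = 2.95 V.
V_DS = 2.95 V ≥ V_ov = 0.39 V, confirming saturation.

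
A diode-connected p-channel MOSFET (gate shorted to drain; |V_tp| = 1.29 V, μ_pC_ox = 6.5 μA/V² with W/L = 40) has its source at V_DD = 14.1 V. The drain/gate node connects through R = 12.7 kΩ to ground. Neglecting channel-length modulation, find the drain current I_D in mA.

I_D = 0.812 mA

With gate tied to drain, V_SG = V_SD ≥ V_SG − |V_tp|, so the device is in saturation.
k_p = μ_pC_ox · (W/L) = 0.26 mA/V².
KCL at the drain: ½ k_p (V_SG − |V_tp|)² = (V_DD − V_SG)/R.
Let x = V_SG − 1.29. Then 1.65 x² + x − 12.81 = 0, giving x = 2.5 V (positive root), so V_SG = 3.79 V.
I_D = (V_DD − V_SG)/R = (14.1 − 3.79) / 12.7 = 0.812 mA.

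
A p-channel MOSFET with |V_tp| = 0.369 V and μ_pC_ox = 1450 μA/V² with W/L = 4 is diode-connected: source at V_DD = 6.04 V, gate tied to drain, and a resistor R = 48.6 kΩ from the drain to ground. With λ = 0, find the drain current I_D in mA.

With gate tied to drain, V_SG = V_SD ≥ V_SG − |V_tp|, so the device is in saturation.
k_p = μ_pC_ox · (W/L) = 5.8 mA/V².
KCL at the drain: ½ k_p (V_SG − |V_tp|)² = (V_DD − V_SG)/R.
Let x = V_SG − 0.369. Then 141 x² + x − 5.671 = 0, giving x = 0.197 V (positive root), so V_SG = 0.566 V.
I_D = (V_DD − V_SG)/R = (6.04 − 0.566) / 48.6 = 0.113 mA.

I_D = 0.113 mA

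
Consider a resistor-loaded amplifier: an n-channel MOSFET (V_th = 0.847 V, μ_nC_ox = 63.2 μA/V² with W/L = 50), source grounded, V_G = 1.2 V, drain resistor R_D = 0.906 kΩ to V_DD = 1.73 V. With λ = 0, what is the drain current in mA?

V_GS = V_G = 1.2 V, so V_ov = 1.2 − 0.847 = 0.353 V.
k_n = μ_nC_ox · (W/L) = 3.16 mA/V².
Assume saturation: I_D = ½ k_n V_ov² = 0.5 × 3.16 × 0.353² = 0.197 mA, giving V_DS = V_DD − I_D R_D = 1.73 − 0.197 × 0.906 = 1.55 V.
V_DS = 1.55 V ≥ V_ov = 0.353 V, confirming saturation.

I_D = 0.197 mA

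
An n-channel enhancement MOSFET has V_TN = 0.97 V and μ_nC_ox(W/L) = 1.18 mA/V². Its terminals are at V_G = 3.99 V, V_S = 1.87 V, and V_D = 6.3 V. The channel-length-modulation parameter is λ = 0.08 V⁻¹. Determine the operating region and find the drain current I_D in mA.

Saturation; I_D = 1.06 mA

V_GS = V_G − V_S = 3.99 − 1.87 = 2.12 V; V_DS = V_D − V_S = 6.3 − 1.87 = 4.43 V.
V_ov = V_GS − V_TN = 2.12 − 0.97 = 1.15 V.
Since V_DS = 4.43 V ≥ V_ov = 1.15 V, the device is in saturation.
I_D = ½ k_n V_ov² (1 + λ V_DS) = 0.5 × 1.18 × 1.15² × (1 + 0.08 × 4.43) = 1.06 mA.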